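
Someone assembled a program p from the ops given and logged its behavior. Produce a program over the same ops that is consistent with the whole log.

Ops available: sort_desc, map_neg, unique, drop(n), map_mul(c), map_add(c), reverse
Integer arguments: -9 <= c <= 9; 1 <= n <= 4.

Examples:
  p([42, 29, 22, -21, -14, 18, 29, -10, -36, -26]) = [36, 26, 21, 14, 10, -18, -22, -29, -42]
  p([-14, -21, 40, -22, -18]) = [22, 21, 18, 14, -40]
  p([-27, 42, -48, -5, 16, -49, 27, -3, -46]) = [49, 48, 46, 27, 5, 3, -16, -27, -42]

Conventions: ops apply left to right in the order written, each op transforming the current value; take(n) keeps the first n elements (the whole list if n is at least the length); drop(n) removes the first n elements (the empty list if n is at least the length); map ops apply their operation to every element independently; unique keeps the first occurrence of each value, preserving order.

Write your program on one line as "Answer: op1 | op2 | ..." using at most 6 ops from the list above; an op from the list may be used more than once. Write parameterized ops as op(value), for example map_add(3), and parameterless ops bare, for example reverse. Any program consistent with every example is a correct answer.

reverse | sort_desc | map_neg | sort_desc | unique

Check, running the answer program on each example:
  [42, 29, 22, -21, -14, 18, 29, -10, -36, -26] -> [-26, -36, -10, 29, 18, -14, -21, 22, 29, 42] -> [42, 29, 29, 22, 18, -10, -14, -21, -26, -36] -> [-42, -29, -29, -22, -18, 10, 14, 21, 26, 36] -> [36, 26, 21, 14, 10, -18, -22, -29, -29, -42] -> [36, 26, 21, 14, 10, -18, -22, -29, -42]
  [-14, -21, 40, -22, -18] -> [-18, -22, 40, -21, -14] -> [40, -14, -18, -21, -22] -> [-40, 14, 18, 21, 22] -> [22, 21, 18, 14, -40] -> [22, 21, 18, 14, -40]
  [-27, 42, -48, -5, 16, -49, 27, -3, -46] -> [-46, -3, 27, -49, 16, -5, -48, 42, -27] -> [42, 27, 16, -3, -5, -27, -46, -48, -49] -> [-42, -27, -16, 3, 5, 27, 46, 48, 49] -> [49, 48, 46, 27, 5, 3, -16, -27, -42] -> [49, 48, 46, 27, 5, 3, -16, -27, -42]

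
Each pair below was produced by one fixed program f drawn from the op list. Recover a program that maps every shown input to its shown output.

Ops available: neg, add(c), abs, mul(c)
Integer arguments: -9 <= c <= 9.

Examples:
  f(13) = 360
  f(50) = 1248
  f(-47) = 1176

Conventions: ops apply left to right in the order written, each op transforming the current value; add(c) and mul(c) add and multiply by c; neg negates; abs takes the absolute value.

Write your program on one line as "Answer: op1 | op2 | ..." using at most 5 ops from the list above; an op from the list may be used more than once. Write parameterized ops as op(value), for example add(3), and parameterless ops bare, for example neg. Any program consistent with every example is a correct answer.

abs | add(2) | neg | mul(3) | mul(-8)

Check, running the answer program on each example:
  13 -> 13 -> 15 -> -15 -> -45 -> 360
  50 -> 50 -> 52 -> -52 -> -156 -> 1248
  -47 -> 47 -> 49 -> -49 -> -147 -> 1176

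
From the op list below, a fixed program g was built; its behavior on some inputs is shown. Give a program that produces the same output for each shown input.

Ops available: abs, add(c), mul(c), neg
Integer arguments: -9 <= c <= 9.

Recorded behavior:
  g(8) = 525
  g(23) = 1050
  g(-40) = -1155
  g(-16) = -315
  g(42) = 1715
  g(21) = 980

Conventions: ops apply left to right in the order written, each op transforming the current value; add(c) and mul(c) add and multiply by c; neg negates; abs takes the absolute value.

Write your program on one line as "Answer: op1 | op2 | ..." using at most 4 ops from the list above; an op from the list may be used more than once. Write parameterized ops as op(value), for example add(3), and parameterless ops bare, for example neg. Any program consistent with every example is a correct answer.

add(7) | mul(5) | neg | mul(-7)

Check, running the answer program on each example:
  8 -> 15 -> 75 -> -75 -> 525
  23 -> 30 -> 150 -> -150 -> 1050
  -40 -> -33 -> -165 -> 165 -> -1155
  -16 -> -9 -> -45 -> 45 -> -315
  42 -> 49 -> 245 -> -245 -> 1715
  21 -> 28 -> 140 -> -140 -> 980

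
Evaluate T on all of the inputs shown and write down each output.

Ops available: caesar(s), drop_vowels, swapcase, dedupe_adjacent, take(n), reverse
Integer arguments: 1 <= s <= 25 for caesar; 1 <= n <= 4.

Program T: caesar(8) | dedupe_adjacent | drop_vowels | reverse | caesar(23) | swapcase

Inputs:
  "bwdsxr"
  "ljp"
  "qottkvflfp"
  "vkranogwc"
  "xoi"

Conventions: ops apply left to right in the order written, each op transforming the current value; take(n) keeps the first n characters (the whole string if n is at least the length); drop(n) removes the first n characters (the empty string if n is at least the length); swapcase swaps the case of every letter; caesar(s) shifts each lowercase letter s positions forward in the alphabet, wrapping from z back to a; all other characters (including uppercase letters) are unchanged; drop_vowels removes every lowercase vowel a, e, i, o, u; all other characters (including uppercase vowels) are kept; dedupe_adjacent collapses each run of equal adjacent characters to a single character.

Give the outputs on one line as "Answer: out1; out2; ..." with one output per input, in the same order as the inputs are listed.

"WCIG"; "UOQ"; "UKQKAPYTV"; "HTSWPA"; "NTC"

Execution, op by op:
  "bwdsxr" -> "jelafz" -> "jelafz" -> "jlfz" -> "zflj" -> "wcig" -> "WCIG"
  "ljp" -> "trx" -> "trx" -> "trx" -> "xrt" -> "uoq" -> "UOQ"
  "qottkvflfp" -> "ywbbsdntnx" -> "ywbsdntnx" -> "ywbsdntnx" -> "xntndsbwy" -> "ukqkapytv" -> "UKQKAPYTV"
  "vkranogwc" -> "dszivwoek" -> "dszivwoek" -> "dszvwk" -> "kwvzsd" -> "htswpa" -> "HTSWPA"
  "xoi" -> "fwq" -> "fwq" -> "fwq" -> "qwf" -> "ntc" -> "NTC"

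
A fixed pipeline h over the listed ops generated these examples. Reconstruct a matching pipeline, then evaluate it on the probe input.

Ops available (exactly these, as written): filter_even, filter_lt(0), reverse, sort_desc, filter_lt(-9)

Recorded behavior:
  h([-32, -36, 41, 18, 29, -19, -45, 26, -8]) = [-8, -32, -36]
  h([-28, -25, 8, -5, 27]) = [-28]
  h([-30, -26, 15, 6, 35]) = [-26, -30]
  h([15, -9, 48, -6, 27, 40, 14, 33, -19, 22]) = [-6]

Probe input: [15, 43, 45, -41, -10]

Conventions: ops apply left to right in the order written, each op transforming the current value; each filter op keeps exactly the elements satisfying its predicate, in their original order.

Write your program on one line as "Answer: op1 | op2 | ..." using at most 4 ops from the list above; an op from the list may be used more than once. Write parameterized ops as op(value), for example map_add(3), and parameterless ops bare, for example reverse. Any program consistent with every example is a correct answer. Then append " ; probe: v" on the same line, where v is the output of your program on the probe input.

filter_even | filter_lt(0) | sort_desc ; probe: [-10]

Check, running the answer program on each example:
  [-32, -36, 41, 18, 29, -19, -45, 26, -8] -> [-32, -36, 18, 26, -8] -> [-32, -36, -8] -> [-8, -32, -36]
  [-28, -25, 8, -5, 27] -> [-28, 8] -> [-28] -> [-28]
  [-30, -26, 15, 6, 35] -> [-30, -26, 6] -> [-30, -26] -> [-26, -30]
  [15, -9, 48, -6, 27, 40, 14, 33, -19, 22] -> [48, -6, 40, 14, 22] -> [-6] -> [-6]
  probe: [15, 43, 45, -41, -10] -> [-10] -> [-10] -> [-10]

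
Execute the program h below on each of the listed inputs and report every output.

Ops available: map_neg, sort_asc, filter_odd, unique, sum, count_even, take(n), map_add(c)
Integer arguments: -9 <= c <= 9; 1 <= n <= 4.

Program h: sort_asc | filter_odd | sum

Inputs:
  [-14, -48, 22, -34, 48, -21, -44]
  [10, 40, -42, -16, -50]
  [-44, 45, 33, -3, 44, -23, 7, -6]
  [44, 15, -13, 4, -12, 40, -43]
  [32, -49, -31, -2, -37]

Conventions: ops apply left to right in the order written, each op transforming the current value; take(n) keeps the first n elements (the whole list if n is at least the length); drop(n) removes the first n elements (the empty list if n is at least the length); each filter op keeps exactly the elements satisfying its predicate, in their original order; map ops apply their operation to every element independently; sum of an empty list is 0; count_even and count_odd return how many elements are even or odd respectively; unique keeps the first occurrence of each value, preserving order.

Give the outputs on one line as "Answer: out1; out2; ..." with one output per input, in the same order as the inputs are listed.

-21; 0; 59; -41; -117

Execution, op by op:
  [-14, -48, 22, -34, 48, -21, -44] -> [-48, -44, -34, -21, -14, 22, 48] -> [-21] -> -21
  [10, 40, -42, -16, -50] -> [-50, -42, -16, 10, 40] -> [] -> 0
  [-44, 45, 33, -3, 44, -23, 7, -6] -> [-44, -23, -6, -3, 7, 33, 44, 45] -> [-23, -3, 7, 33, 45] -> 59
  [44, 15, -13, 4, -12, 40, -43] -> [-43, -13, -12, 4, 15, 40, 44] -> [-43, -13, 15] -> -41
  [32, -49, -31, -2, -37] -> [-49, -37, -31, -2, 32] -> [-49, -37, -31] -> -117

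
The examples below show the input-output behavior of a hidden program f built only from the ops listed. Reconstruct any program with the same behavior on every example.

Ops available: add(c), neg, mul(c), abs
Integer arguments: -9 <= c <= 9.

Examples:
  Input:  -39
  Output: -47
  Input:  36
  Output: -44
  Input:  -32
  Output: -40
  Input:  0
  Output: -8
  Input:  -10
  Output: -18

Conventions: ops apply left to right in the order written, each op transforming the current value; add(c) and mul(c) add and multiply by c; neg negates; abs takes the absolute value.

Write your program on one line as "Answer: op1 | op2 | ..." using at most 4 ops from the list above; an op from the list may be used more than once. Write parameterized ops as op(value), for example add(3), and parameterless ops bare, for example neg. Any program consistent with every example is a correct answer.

abs | add(8) | neg

Check, running the answer program on each example:
  -39 -> 39 -> 47 -> -47
  36 -> 36 -> 44 -> -44
  -32 -> 32 -> 40 -> -40
  0 -> 0 -> 8 -> -8
  -10 -> 10 -> 18 -> -18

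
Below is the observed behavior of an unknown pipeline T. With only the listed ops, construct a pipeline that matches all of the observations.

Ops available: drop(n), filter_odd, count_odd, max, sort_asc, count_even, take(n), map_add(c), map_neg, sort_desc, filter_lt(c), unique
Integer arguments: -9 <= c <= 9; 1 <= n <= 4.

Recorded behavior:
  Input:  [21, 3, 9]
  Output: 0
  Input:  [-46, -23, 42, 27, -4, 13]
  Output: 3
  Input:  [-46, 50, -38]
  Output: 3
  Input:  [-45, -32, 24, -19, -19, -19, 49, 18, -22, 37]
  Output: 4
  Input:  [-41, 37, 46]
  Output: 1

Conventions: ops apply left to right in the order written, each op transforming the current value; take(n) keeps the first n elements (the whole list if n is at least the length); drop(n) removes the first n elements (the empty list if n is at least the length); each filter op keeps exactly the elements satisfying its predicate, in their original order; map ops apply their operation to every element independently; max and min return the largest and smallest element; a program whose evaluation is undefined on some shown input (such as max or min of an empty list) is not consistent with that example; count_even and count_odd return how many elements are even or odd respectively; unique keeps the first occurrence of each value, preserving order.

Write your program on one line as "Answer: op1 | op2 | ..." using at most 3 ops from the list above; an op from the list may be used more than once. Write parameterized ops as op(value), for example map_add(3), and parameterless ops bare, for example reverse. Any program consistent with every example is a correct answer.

map_add(-5) | map_neg | count_odd

Check, running the answer program on each example:
  [21, 3, 9] -> [16, -2, 4] -> [-16, 2, -4] -> 0
  [-46, -23, 42, 27, -4, 13] -> [-51, -28, 37, 22, -9, 8] -> [51, 28, -37, -22, 9, -8] -> 3
  [-46, 50, -38] -> [-51, 45, -43] -> [51, -45, 43] -> 3
  [-45, -32, 24, -19, -19, -19, 49, 18, -22, 37] -> [-50, -37, 19, -24, -24, -24, 44, 13, -27, 32] -> [50, 37, -19, 24, 24, 24, -44, -13, 27, -32] -> 4
  [-41, 37, 46] -> [-46, 32, 41] -> [46, -32, -41] -> 1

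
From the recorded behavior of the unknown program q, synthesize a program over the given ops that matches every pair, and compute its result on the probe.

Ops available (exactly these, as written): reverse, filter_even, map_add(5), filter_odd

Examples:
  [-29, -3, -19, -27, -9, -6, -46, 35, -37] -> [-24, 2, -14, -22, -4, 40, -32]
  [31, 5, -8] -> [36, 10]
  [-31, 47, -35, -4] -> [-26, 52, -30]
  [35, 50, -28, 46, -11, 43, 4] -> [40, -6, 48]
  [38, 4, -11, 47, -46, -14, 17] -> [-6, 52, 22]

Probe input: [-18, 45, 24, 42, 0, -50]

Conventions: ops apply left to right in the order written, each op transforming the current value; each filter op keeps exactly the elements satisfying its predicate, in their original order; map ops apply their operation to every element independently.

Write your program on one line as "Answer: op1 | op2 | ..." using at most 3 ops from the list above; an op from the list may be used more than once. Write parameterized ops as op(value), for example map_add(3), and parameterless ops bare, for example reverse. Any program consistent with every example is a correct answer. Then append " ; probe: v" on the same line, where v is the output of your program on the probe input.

filter_odd | map_add(5) ; probe: [50]

Check, running the answer program on each example:
  [-29, -3, -19, -27, -9, -6, -46, 35, -37] -> [-29, -3, -19, -27, -9, 35, -37] -> [-24, 2, -14, -22, -4, 40, -32]
  [31, 5, -8] -> [31, 5] -> [36, 10]
  [-31, 47, -35, -4] -> [-31, 47, -35] -> [-26, 52, -30]
  [35, 50, -28, 46, -11, 43, 4] -> [35, -11, 43] -> [40, -6, 48]
  [38, 4, -11, 47, -46, -14, 17] -> [-11, 47, 17] -> [-6, 52, 22]
  probe: [-18, 45, 24, 42, 0, -50] -> [45] -> [50]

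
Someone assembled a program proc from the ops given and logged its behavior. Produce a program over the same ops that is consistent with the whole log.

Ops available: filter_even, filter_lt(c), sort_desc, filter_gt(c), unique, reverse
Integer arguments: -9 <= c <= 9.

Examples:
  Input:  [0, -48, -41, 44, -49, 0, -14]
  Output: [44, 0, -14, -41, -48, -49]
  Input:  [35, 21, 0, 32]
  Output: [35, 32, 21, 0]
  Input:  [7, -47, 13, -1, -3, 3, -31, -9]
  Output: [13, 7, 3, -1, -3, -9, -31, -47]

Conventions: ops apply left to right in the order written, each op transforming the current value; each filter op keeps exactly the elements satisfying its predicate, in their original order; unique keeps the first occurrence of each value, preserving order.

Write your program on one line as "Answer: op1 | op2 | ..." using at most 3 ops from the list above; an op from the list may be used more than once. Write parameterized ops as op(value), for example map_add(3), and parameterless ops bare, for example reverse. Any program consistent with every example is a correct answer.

unique | sort_desc

Check, running the answer program on each example:
  [0, -48, -41, 44, -49, 0, -14] -> [0, -48, -41, 44, -49, -14] -> [44, 0, -14, -41, -48, -49]
  [35, 21, 0, 32] -> [35, 21, 0, 32] -> [35, 32, 21, 0]
  [7, -47, 13, -1, -3, 3, -31, -9] -> [7, -47, 13, -1, -3, 3, -31, -9] -> [13, 7, 3, -1, -3, -9, -31, -47]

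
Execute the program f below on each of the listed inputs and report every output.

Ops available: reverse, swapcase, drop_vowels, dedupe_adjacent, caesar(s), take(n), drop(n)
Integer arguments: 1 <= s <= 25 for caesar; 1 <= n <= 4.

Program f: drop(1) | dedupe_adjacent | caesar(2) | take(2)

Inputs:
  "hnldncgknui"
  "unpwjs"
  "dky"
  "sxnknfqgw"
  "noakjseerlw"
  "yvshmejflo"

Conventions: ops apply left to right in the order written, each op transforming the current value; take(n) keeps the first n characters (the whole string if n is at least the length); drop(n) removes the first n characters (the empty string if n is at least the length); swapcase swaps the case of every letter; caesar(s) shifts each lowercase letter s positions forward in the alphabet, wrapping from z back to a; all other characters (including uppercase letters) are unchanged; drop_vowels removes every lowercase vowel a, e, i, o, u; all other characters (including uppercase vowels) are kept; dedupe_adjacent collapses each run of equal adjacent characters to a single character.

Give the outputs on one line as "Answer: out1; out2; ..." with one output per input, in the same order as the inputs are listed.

"pn"; "pr"; "ma"; "zp"; "qc"; "xu"

Execution, op by op:
  "hnldncgknui" -> "nldncgknui" -> "nldncgknui" -> "pnfpeimpwk" -> "pn"
  "unpwjs" -> "npwjs" -> "npwjs" -> "prylu" -> "pr"
  "dky" -> "ky" -> "ky" -> "ma" -> "ma"
  "sxnknfqgw" -> "xnknfqgw" -> "xnknfqgw" -> "zpmphsiy" -> "zp"
  "noakjseerlw" -> "oakjseerlw" -> "oakjserlw" -> "qcmlugtny" -> "qc"
  "yvshmejflo" -> "vshmejflo" -> "vshmejflo" -> "xujoglhnq" -> "xu"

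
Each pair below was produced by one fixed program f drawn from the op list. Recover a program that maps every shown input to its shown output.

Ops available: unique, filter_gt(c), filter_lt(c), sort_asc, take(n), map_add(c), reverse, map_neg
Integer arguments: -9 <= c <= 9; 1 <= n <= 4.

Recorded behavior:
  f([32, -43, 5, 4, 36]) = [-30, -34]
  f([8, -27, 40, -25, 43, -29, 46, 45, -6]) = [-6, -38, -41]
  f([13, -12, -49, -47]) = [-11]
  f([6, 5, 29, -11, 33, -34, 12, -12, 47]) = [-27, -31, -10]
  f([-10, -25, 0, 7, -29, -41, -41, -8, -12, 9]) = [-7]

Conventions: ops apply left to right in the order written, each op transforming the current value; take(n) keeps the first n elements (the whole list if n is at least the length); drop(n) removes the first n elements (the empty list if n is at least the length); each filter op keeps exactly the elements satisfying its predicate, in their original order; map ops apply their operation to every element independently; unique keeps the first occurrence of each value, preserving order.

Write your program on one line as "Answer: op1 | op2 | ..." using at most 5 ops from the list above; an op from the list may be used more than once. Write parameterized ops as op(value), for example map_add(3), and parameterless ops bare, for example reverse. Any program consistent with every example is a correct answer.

map_neg | filter_lt(1) | map_add(2) | filter_lt(-5) | take(3)

Check, running the answer program on each example:
  [32, -43, 5, 4, 36] -> [-32, 43, -5, -4, -36] -> [-32, -5, -4, -36] -> [-30, -3, -2, -34] -> [-30, -34] -> [-30, -34]
  [8, -27, 40, -25, 43, -29, 46, 45, -6] -> [-8, 27, -40, 25, -43, 29, -46, -45, 6] -> [-8, -40, -43, -46, -45] -> [-6, -38, -41, -44, -43] -> [-6, -38, -41, -44, -43] -> [-6, -38, -41]
  [13, -12, -49, -47] -> [-13, 12, 49, 47] -> [-13] -> [-11] -> [-11] -> [-11]
  [6, 5, 29, -11, 33, -34, 12, -12, 47] -> [-6, -5, -29, 11, -33, 34, -12, 12, -47] -> [-6, -5, -29, -33, -12, -47] -> [-4, -3, -27, -31, -10, -45] -> [-27, -31, -10, -45] -> [-27, -31, -10]
  [-10, -25, 0, 7, -29, -41, -41, -8, -12, 9] -> [10, 25, 0, -7, 29, 41, 41, 8, 12, -9] -> [0, -7, -9] -> [2, -5, -7] -> [-7] -> [-7]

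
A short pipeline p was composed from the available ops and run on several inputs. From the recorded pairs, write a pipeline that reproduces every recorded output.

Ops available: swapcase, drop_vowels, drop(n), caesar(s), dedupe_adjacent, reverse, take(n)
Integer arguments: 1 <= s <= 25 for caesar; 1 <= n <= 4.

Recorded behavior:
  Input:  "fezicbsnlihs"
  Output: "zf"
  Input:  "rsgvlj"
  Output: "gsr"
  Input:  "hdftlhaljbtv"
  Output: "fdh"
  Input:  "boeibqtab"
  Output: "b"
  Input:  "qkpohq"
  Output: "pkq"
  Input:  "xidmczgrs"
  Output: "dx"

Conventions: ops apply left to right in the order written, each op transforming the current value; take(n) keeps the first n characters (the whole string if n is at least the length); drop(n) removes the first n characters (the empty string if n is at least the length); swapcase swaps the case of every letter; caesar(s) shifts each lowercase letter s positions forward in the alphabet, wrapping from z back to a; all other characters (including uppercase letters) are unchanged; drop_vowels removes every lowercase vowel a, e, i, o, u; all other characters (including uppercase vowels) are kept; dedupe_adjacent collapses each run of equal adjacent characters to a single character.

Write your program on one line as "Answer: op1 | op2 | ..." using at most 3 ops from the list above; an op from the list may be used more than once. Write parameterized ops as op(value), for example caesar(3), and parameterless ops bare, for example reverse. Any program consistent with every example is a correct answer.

take(3) | reverse | drop_vowels

Check, running the answer program on each example:
  "fezicbsnlihs" -> "fez" -> "zef" -> "zf"
  "rsgvlj" -> "rsg" -> "gsr" -> "gsr"
  "hdftlhaljbtv" -> "hdf" -> "fdh" -> "fdh"
  "boeibqtab" -> "boe" -> "eob" -> "b"
  "qkpohq" -> "qkp" -> "pkq" -> "pkq"
  "xidmczgrs" -> "xid" -> "dix" -> "dx"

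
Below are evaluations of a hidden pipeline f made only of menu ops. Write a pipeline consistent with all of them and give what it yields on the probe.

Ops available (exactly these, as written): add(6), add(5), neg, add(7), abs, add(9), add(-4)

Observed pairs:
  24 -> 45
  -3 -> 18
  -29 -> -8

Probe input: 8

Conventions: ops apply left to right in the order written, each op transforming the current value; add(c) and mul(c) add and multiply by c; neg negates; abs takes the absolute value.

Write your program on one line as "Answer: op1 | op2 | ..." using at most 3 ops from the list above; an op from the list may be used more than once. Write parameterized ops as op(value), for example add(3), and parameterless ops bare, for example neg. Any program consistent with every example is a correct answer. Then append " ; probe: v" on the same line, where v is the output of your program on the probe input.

add(7) | add(9) | add(5) ; probe: 29

Check, running the answer program on each example:
  24 -> 31 -> 40 -> 45
  -3 -> 4 -> 13 -> 18
  -29 -> -22 -> -13 -> -8
  probe: 8 -> 15 -> 24 -> 29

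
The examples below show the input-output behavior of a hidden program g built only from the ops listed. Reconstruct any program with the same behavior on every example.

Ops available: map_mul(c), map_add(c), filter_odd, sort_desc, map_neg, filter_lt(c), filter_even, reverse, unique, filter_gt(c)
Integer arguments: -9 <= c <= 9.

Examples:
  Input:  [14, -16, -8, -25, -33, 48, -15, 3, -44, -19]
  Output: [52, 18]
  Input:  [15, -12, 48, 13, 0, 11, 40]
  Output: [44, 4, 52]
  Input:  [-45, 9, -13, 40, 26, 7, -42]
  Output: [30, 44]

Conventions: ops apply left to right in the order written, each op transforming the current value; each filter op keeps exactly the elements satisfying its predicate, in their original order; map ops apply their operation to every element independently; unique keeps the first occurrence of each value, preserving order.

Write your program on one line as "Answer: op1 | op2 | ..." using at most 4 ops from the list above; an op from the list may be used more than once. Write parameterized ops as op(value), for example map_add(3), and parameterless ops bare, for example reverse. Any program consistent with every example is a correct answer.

map_add(4) | reverse | filter_even | filter_gt(-1)

Check, running the answer program on each example:
  [14, -16, -8, -25, -33, 48, -15, 3, -44, -19] -> [18, -12, -4, -21, -29, 52, -11, 7, -40, -15] -> [-15, -40, 7, -11, 52, -29, -21, -4, -12, 18] -> [-40, 52, -4, -12, 18] -> [52, 18]
  [15, -12, 48, 13, 0, 11, 40] -> [19, -8, 52, 17, 4, 15, 44] -> [44, 15, 4, 17, 52, -8, 19] -> [44, 4, 52, -8] -> [44, 4, 52]
  [-45, 9, -13, 40, 26, 7, -42] -> [-41, 13, -9, 44, 30, 11, -38] -> [-38, 11, 30, 44, -9, 13, -41] -> [-38, 30, 44] -> [30, 44]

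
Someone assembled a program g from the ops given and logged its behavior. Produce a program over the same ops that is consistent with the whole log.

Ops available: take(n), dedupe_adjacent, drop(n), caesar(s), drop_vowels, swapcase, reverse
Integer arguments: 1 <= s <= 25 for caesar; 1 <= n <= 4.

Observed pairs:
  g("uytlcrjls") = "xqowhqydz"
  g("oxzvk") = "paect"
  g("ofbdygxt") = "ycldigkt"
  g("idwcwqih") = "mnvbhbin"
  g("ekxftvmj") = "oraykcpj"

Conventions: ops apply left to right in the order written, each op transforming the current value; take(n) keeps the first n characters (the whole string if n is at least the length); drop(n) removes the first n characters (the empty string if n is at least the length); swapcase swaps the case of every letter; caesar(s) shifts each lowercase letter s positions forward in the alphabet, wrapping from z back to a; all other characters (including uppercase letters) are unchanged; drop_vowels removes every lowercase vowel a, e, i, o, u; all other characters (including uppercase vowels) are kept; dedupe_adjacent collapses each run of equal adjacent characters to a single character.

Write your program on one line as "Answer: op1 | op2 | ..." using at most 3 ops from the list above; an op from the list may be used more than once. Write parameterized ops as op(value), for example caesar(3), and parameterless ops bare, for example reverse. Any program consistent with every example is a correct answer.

reverse | caesar(5)

Check, running the answer program on each example:
  "uytlcrjls" -> "sljrcltyu" -> "xqowhqydz"
  "oxzvk" -> "kvzxo" -> "paect"
  "ofbdygxt" -> "txgydbfo" -> "ycldigkt"
  "idwcwqih" -> "hiqwcwdi" -> "mnvbhbin"
  "ekxftvmj" -> "jmvtfxke" -> "oraykcpj"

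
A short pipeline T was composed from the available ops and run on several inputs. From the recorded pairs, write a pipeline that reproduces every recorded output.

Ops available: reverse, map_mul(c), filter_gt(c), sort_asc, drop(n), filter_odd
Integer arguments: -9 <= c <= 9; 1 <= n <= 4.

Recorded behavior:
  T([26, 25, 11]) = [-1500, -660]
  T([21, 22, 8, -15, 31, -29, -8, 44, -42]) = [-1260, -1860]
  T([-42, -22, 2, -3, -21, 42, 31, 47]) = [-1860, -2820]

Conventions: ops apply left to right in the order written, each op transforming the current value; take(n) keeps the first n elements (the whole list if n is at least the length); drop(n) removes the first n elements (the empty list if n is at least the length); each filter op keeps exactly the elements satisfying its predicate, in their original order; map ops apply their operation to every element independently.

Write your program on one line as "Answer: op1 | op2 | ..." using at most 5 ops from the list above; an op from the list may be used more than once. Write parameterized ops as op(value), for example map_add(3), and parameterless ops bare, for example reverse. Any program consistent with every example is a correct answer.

filter_odd | map_mul(2) | filter_gt(-5) | map_mul(-5) | map_mul(6)

Check, running the answer program on each example:
  [26, 25, 11] -> [25, 11] -> [50, 22] -> [50, 22] -> [-250, -110] -> [-1500, -660]
  [21, 22, 8, -15, 31, -29, -8, 44, -42] -> [21, -15, 31, -29] -> [42, -30, 62, -58] -> [42, 62] -> [-210, -310] -> [-1260, -1860]
  [-42, -22, 2, -3, -21, 42, 31, 47] -> [-3, -21, 31, 47] -> [-6, -42, 62, 94] -> [62, 94] -> [-310, -470] -> [-1860, -2820]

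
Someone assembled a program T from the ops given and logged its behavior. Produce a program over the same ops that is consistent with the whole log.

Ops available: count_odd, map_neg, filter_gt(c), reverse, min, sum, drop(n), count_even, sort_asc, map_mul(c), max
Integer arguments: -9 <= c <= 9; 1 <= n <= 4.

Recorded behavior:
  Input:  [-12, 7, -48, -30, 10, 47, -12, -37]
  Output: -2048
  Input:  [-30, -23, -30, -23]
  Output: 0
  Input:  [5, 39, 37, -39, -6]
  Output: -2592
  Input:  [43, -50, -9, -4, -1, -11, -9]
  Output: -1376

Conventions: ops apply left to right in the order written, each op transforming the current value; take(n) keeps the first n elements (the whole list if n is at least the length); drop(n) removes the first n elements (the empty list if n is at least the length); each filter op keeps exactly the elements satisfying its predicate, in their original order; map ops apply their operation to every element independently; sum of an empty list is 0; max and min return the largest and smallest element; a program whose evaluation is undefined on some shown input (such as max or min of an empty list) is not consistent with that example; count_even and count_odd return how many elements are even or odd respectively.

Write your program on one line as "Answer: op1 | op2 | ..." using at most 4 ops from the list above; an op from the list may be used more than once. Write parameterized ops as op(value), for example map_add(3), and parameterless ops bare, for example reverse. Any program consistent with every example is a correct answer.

map_mul(4) | filter_gt(9) | map_mul(-8) | sum

Check, running the answer program on each example:
  [-12, 7, -48, -30, 10, 47, -12, -37] -> [-48, 28, -192, -120, 40, 188, -48, -148] -> [28, 40, 188] -> [-224, -320, -1504] -> -2048
  [-30, -23, -30, -23] -> [-120, -92, -120, -92] -> [] -> [] -> 0
  [5, 39, 37, -39, -6] -> [20, 156, 148, -156, -24] -> [20, 156, 148] -> [-160, -1248, -1184] -> -2592
  [43, -50, -9, -4, -1, -11, -9] -> [172, -200, -36, -16, -4, -44, -36] -> [172] -> [-1376] -> -1376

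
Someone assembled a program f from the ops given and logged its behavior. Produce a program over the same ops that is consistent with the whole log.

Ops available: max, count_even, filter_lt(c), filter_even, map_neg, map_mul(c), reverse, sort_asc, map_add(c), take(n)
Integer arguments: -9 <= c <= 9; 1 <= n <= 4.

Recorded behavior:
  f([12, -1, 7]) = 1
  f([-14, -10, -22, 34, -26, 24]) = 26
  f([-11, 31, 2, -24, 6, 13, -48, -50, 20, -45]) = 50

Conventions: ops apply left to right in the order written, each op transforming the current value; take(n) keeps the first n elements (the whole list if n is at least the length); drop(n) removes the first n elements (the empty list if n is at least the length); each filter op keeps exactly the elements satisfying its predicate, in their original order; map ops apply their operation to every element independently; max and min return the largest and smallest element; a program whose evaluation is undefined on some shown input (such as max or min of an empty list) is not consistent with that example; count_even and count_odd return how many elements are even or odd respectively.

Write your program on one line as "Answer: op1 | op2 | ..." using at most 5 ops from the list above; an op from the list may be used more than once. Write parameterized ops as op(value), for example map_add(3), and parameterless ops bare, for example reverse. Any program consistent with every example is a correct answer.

reverse | map_neg | take(3) | max

Check, running the answer program on each example:
  [12, -1, 7] -> [7, -1, 12] -> [-7, 1, -12] -> [-7, 1, -12] -> 1
  [-14, -10, -22, 34, -26, 24] -> [24, -26, 34, -22, -10, -14] -> [-24, 26, -34, 22, 10, 14] -> [-24, 26, -34] -> 26
  [-11, 31, 2, -24, 6, 13, -48, -50, 20, -45] -> [-45, 20, -50, -48, 13, 6, -24, 2, 31, -11] -> [45, -20, 50, 48, -13, -6, 24, -2, -31, 11] -> [45, -20, 50] -> 50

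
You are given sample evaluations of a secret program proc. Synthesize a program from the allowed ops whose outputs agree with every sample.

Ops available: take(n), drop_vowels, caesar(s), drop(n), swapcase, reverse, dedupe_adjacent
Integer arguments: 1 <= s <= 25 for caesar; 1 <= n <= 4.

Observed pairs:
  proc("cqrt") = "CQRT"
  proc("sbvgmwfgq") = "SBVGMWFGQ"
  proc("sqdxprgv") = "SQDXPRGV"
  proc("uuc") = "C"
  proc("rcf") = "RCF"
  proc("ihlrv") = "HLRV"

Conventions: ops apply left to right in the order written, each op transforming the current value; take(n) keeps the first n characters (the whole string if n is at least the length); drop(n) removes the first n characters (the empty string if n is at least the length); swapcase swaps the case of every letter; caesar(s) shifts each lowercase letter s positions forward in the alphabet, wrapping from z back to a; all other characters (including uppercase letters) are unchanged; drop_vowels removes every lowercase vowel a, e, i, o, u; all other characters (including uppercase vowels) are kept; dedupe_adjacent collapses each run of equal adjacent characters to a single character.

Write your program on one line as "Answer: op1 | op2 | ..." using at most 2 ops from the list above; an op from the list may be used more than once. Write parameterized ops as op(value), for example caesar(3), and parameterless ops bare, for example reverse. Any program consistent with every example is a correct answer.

drop_vowels | swapcase

Check, running the answer program on each example:
  "cqrt" -> "cqrt" -> "CQRT"
  "sbvgmwfgq" -> "sbvgmwfgq" -> "SBVGMWFGQ"
  "sqdxprgv" -> "sqdxprgv" -> "SQDXPRGV"
  "uuc" -> "c" -> "C"
  "rcf" -> "rcf" -> "RCF"
  "ihlrv" -> "hlrv" -> "HLRV"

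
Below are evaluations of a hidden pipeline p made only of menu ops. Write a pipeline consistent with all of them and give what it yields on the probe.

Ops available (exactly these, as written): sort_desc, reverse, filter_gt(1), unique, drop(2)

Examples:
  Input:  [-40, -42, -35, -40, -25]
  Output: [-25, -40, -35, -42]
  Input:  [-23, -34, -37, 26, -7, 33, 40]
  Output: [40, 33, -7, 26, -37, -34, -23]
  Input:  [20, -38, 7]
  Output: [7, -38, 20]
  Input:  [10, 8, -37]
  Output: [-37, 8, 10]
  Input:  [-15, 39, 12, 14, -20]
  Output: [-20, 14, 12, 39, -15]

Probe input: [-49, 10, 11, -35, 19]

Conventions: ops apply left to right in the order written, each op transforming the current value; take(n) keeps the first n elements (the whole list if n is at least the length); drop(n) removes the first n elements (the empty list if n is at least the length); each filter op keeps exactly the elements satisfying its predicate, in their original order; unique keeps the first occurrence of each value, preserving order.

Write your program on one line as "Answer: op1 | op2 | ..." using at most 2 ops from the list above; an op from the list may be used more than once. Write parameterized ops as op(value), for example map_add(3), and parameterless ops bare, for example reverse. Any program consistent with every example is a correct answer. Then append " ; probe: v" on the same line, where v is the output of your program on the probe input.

reverse | unique ; probe: [19, -35, 11, 10, -49]

Check, running the answer program on each example:
  [-40, -42, -35, -40, -25] -> [-25, -40, -35, -42, -40] -> [-25, -40, -35, -42]
  [-23, -34, -37, 26, -7, 33, 40] -> [40, 33, -7, 26, -37, -34, -23] -> [40, 33, -7, 26, -37, -34, -23]
  [20, -38, 7] -> [7, -38, 20] -> [7, -38, 20]
  [10, 8, -37] -> [-37, 8, 10] -> [-37, 8, 10]
  [-15, 39, 12, 14, -20] -> [-20, 14, 12, 39, -15] -> [-20, 14, 12, 39, -15]
  probe: [-49, 10, 11, -35, 19] -> [19, -35, 11, 10, -49] -> [19, -35, 11, 10, -49]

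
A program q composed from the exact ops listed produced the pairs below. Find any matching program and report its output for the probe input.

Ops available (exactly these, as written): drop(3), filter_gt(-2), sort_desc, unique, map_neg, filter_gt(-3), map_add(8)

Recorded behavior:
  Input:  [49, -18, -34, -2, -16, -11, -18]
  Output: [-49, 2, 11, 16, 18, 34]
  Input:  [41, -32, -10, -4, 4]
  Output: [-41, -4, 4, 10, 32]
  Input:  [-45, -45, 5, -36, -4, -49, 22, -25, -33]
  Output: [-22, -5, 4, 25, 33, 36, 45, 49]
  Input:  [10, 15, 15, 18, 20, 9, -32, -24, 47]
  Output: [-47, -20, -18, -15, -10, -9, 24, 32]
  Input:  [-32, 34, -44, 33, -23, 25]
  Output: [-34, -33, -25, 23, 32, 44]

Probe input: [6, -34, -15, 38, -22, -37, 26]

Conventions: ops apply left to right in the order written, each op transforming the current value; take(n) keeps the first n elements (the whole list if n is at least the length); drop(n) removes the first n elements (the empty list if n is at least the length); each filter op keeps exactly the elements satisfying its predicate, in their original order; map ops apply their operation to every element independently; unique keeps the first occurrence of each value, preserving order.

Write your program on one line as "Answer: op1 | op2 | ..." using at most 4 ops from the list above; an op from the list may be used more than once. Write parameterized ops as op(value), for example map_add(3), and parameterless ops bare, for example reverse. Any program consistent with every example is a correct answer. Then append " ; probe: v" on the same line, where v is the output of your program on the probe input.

unique | sort_desc | map_neg ; probe: [-38, -26, -6, 15, 22, 34, 37]

Check, running the answer program on each example:
  [49, -18, -34, -2, -16, -11, -18] -> [49, -18, -34, -2, -16, -11] -> [49, -2, -11, -16, -18, -34] -> [-49, 2, 11, 16, 18, 34]
  [41, -32, -10, -4, 4] -> [41, -32, -10, -4, 4] -> [41, 4, -4, -10, -32] -> [-41, -4, 4, 10, 32]
  [-45, -45, 5, -36, -4, -49, 22, -25, -33] -> [-45, 5, -36, -4, -49, 22, -25, -33] -> [22, 5, -4, -25, -33, -36, -45, -49] -> [-22, -5, 4, 25, 33, 36, 45, 49]
  [10, 15, 15, 18, 20, 9, -32, -24, 47] -> [10, 15, 18, 20, 9, -32, -24, 47] -> [47, 20, 18, 15, 10, 9, -24, -32] -> [-47, -20, -18, -15, -10, -9, 24, 32]
  [-32, 34, -44, 33, -23, 25] -> [-32, 34, -44, 33, -23, 25] -> [34, 33, 25, -23, -32, -44] -> [-34, -33, -25, 23, 32, 44]
  probe: [6, -34, -15, 38, -22, -37, 26] -> [6, -34, -15, 38, -22, -37, 26] -> [38, 26, 6, -15, -22, -34, -37] -> [-38, -26, -6, 15, 22, 34, 37]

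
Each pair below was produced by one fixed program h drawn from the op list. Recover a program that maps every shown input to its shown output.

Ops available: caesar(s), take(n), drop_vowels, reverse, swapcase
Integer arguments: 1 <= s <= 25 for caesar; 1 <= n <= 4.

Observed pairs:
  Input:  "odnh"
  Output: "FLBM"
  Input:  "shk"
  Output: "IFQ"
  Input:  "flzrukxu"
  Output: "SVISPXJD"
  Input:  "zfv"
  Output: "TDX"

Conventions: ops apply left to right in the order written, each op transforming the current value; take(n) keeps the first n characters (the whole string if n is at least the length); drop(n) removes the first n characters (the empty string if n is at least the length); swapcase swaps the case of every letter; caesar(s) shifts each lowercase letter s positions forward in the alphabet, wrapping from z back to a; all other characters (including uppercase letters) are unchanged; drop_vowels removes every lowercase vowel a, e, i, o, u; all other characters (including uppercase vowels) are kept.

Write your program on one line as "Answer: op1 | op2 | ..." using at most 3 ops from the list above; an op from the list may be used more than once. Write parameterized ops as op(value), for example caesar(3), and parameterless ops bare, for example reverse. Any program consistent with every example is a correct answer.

reverse | caesar(24) | swapcase

Check, running the answer program on each example:
  "odnh" -> "hndo" -> "flbm" -> "FLBM"
  "shk" -> "khs" -> "ifq" -> "IFQ"
  "flzrukxu" -> "uxkurzlf" -> "svispxjd" -> "SVISPXJD"
  "zfv" -> "vfz" -> "tdx" -> "TDX"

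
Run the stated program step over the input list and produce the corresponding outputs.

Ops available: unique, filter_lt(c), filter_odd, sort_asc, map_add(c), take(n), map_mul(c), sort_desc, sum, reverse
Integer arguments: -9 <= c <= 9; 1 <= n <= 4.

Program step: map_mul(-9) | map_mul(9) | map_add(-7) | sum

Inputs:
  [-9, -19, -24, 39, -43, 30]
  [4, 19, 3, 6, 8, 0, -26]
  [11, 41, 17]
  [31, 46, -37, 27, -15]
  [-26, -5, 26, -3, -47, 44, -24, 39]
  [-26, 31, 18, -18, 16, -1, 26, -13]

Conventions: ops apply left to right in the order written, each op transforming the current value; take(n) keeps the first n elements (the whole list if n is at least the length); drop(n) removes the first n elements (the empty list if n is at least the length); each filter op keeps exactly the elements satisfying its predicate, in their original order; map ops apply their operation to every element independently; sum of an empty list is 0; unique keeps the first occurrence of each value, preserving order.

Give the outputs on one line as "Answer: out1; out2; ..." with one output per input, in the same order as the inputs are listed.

Execution, op by op:
  [-9, -19, -24, 39, -43, 30] -> [81, 171, 216, -351, 387, -270] -> [729, 1539, 1944, -3159, 3483, -2430] -> [722, 1532, 1937, -3166, 3476, -2437] -> 2064
  [4, 19, 3, 6, 8, 0, -26] -> [-36, -171, -27, -54, -72, 0, 234] -> [-324, -1539, -243, -486, -648, 0, 2106] -> [-331, -1546, -250, -493, -655, -7, 2099] -> -1183
  [11, 41, 17] -> [-99, -369, -153] -> [-891, -3321, -1377] -> [-898, -3328, -1384] -> -5610
  [31, 46, -37, 27, -15] -> [-279, -414, 333, -243, 135] -> [-2511, -3726, 2997, -2187, 1215] -> [-2518, -3733, 2990, -2194, 1208] -> -4247
  [-26, -5, 26, -3, -47, 44, -24, 39] -> [234, 45, -234, 27, 423, -396, 216, -351] -> [2106, 405, -2106, 243, 3807, -3564, 1944, -3159] -> [2099, 398, -2113, 236, 3800, -3571, 1937, -3166] -> -380
  [-26, 31, 18, -18, 16, -1, 26, -13] -> [234, -279, -162, 162, -144, 9, -234, 117] -> [2106, -2511, -1458, 1458, -1296, 81, -2106, 1053] -> [2099, -2518, -1465, 1451, -1303, 74, -2113, 1046] -> -2729

2064; -1183; -5610; -4247; -380; -2729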